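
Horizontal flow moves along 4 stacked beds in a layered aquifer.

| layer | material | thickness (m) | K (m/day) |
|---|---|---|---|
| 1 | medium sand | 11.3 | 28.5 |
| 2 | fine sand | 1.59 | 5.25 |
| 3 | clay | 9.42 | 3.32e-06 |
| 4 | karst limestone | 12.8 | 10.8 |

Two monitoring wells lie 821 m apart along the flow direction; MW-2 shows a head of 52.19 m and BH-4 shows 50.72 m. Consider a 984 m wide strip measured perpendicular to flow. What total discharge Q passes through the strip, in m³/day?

826

Flow is parallel to layering, so each bed carries its own Darcy discharge and the transmissivities add.
Σ(K_i·b_i) = 28.5×11.3 + 5.25×1.59 + 3.32e-06×9.42 + 10.8×12.8 = 468.6 m²/day.
Hydraulic gradient i = (52.19 − 50.72) / 821 = 1.47 / 821 = 0.001790.
Q = Σ(K_i·b_i) · W · i = 468.6 × 984 × 0.001790 = 825.7 m³/day.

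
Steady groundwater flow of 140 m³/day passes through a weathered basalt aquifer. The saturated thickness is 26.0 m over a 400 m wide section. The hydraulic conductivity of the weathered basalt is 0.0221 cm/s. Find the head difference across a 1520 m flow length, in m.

1.07

Convert K: 0.0221 cm/s × 864 = 19.09 m/day.
Cross-sectional area A = 400 × 26.0 = 10400 m².
From Q = K·A·i, i = Q / (K·A) = 140 / (19.09 × 10400) = 0.0007050.
Head loss Δh = i · L = 0.0007050 × 1520 = 1.072 m.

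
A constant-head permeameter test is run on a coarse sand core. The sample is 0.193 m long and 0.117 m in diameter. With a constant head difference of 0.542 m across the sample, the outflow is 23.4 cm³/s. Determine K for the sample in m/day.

67.0

Cross-sectional area A = π·(d/2)² = π × (0.117/2)² = 0.01075 m².
Convert discharge: 23.4 cm³/s = 2.340e-05 m³/s.
Darcy's law rearranged: K = Q·L / (A·Δh) = 2.340e-05 × 0.193 / (0.01075 × 0.542) = 0.0007750 m/s = 66.96 m/day.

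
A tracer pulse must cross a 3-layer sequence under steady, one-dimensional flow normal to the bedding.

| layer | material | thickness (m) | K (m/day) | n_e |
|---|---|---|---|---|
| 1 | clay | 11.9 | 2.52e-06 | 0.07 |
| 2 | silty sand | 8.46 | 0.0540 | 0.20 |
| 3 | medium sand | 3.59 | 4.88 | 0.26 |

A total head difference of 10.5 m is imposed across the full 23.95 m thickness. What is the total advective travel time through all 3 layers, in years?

With flow normal to the layers, continuity requires the same specific discharge q through every layer.
Σ(b_i/K_i) = 11.9/2.52e-06 + 8.46/0.0540 + 3.59/4.88 = 4.722e+06 d.
q = Δh / Σ(b_i/K_i) = 10.5 / 4.722e+06 = 2.223e-06 m/day.
In each layer the seepage velocity is v_i = q/n_i, so the layer transit time is t_i = b_i·n_i / q:
  layer 1 (clay): t_1 = 11.9 × 0.07 / 2.223e-06 = 3.746e+05 d
  layer 2 (silty sand): t_2 = 8.46 × 0.20 / 2.223e-06 = 7.610e+05 d
  layer 3 (medium sand): t_3 = 3.59 × 0.26 / 2.223e-06 = 4.198e+05 d
Total t = Σ t_i = 1.555e+06 days = 4258 years.

4260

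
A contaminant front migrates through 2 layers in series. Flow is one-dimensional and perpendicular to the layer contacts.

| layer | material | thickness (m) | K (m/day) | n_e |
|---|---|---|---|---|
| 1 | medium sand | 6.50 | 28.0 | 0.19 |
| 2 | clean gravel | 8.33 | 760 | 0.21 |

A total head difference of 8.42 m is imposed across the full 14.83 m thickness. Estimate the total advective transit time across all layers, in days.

With flow normal to the layers, continuity requires the same specific discharge q through every layer.
Σ(b_i/K_i) = 6.50/28.0 + 8.33/760 = 0.2431 d.
q = Δh / Σ(b_i/K_i) = 8.42 / 0.2431 = 34.64 m/day.
In each layer the seepage velocity is v_i = q/n_i, so the layer transit time is t_i = b_i·n_i / q:
  layer 1 (medium sand): t_1 = 6.50 × 0.19 / 34.64 = 0.03566 d
  layer 2 (clean gravel): t_2 = 8.33 × 0.21 / 34.64 = 0.05051 d
Total t = Σ t_i = 0.08616 days.

0.0862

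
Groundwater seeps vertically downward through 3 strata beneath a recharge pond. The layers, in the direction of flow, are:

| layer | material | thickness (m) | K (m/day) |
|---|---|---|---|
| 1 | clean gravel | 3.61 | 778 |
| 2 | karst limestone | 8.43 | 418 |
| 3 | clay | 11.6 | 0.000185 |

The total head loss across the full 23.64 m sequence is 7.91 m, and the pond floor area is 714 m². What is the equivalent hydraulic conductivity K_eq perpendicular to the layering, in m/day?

Flow is perpendicular to layering, so the layers act in series and the equivalent K is the thickness-weighted harmonic mean.
Total thickness L = 3.61 + 8.43 + 11.6 = 23.64 m.
Σ(b_i/K_i) = 3.61/778 + 8.43/418 + 11.6/0.000185 = 62703 d.
K_eq = L / Σ(b_i/K_i) = 23.64 / 62703 = 0.0003770 m/day.

0.000377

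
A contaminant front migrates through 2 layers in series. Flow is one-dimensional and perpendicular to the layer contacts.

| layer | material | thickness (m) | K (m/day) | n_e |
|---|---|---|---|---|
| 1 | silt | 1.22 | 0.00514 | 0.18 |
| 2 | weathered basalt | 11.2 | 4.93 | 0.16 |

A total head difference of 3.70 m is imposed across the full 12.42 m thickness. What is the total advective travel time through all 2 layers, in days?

With flow normal to the layers, continuity requires the same specific discharge q through every layer.
Σ(b_i/K_i) = 1.22/0.00514 + 11.2/4.93 = 239.6 d.
q = Δh / Σ(b_i/K_i) = 3.70 / 239.6 = 0.01544 m/day.
In each layer the seepage velocity is v_i = q/n_i, so the layer transit time is t_i = b_i·n_i / q:
  layer 1 (silt): t_1 = 1.22 × 0.18 / 0.01544 = 14.22 d
  layer 2 (weathered basalt): t_2 = 11.2 × 0.16 / 0.01544 = 116.1 d
Total t = Σ t_i = 130.3 days.

130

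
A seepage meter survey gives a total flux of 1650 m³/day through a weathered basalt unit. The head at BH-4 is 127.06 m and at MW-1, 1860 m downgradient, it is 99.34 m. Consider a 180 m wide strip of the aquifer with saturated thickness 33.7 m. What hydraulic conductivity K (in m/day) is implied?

Cross-sectional area A = 180 × 33.7 = 6066 m².
Hydraulic gradient i = (127.06 − 99.34) / 1860 = 27.72 / 1860 = 0.01490.
From Q = K·A·i, K = Q / (A·i) = 1650 / (6066 × 0.01490) = 18.25 m/day.

18.3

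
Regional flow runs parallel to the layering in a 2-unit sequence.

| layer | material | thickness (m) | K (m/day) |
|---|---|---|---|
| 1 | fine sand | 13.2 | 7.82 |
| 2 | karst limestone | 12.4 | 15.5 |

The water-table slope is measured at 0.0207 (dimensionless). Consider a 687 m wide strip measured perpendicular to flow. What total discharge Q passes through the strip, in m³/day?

4200

Flow is parallel to layering, so each bed carries its own Darcy discharge and the transmissivities add.
Σ(K_i·b_i) = 7.82×13.2 + 15.5×12.4 = 295.4 m²/day.
Hydraulic gradient i = 0.0207.
Q = Σ(K_i·b_i) · W · i = 295.4 × 687 × 0.02070 = 4201 m³/day.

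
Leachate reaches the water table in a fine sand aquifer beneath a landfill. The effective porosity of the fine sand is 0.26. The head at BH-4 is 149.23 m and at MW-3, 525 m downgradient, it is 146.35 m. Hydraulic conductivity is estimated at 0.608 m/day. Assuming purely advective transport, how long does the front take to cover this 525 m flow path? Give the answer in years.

112

Hydraulic gradient i = (149.23 − 146.35) / 525 = 2.88 / 525 = 0.005486.
Darcy flux q = K · i = 0.6080 × 0.005486 = 0.003335 m/day.
Seepage velocity v = q / n_e = 0.003335 / 0.26 = 0.01283 m/day.
Travel time t = L / v = 525 / 0.01283 = 40926 days = 112.0 years.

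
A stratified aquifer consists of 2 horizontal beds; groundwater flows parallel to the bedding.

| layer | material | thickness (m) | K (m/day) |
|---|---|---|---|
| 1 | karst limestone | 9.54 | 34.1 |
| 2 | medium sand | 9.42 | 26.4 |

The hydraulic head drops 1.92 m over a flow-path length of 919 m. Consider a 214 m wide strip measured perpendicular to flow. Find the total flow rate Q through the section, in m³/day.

257

Flow is parallel to layering, so each bed carries its own Darcy discharge and the transmissivities add.
Σ(K_i·b_i) = 34.1×9.54 + 26.4×9.42 = 574.0 m²/day.
Hydraulic gradient i = Δh / L = 1.92 / 919 = 0.002089.
Q = Σ(K_i·b_i) · W · i = 574.0 × 214 × 0.002089 = 256.6 m³/day.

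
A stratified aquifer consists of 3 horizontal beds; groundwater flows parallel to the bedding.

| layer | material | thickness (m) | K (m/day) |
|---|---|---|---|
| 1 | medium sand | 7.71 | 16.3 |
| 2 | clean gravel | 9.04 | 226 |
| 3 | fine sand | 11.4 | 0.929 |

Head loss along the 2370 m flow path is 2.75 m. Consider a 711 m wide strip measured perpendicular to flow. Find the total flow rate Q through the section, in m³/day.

Flow is parallel to layering, so each bed carries its own Darcy discharge and the transmissivities add.
Σ(K_i·b_i) = 16.3×7.71 + 226×9.04 + 0.929×11.4 = 2179 m²/day.
Hydraulic gradient i = Δh / L = 2.75 / 2370 = 0.001160.
Q = Σ(K_i·b_i) · W · i = 2179 × 711 × 0.001160 = 1798 m³/day.

1800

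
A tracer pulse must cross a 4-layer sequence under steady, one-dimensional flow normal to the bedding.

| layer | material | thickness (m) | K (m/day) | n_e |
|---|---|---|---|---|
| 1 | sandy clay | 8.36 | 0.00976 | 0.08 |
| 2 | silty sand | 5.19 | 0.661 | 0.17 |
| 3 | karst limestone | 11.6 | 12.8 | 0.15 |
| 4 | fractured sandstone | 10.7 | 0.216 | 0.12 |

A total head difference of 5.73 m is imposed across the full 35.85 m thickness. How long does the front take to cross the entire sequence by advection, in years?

2.00

With flow normal to the layers, continuity requires the same specific discharge q through every layer.
Σ(b_i/K_i) = 8.36/0.00976 + 5.19/0.661 + 11.6/12.8 + 10.7/0.216 = 914.9 d.
q = Δh / Σ(b_i/K_i) = 5.73 / 914.9 = 0.006263 m/day.
In each layer the seepage velocity is v_i = q/n_i, so the layer transit time is t_i = b_i·n_i / q:
  layer 1 (sandy clay): t_1 = 8.36 × 0.08 / 0.006263 = 106.8 d
  layer 2 (silty sand): t_2 = 5.19 × 0.17 / 0.006263 = 140.9 d
  layer 3 (karst limestone): t_3 = 11.6 × 0.15 / 0.006263 = 277.8 d
  layer 4 (fractured sandstone): t_4 = 10.7 × 0.12 / 0.006263 = 205.0 d
Total t = Σ t_i = 730.5 days = 2.000 years.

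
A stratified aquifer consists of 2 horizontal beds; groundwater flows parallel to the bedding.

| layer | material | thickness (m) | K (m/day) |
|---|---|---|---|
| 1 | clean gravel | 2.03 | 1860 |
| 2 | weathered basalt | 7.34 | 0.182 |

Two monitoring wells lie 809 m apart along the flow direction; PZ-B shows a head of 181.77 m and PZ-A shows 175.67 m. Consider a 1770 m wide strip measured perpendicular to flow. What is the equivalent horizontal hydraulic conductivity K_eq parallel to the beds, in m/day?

403

Flow is parallel to layering, so each bed carries its own Darcy discharge and the transmissivities add.
Σ(K_i·b_i) = 1860×2.03 + 0.182×7.34 = 3777 m²/day.
Total thickness b = 9.370 m, so K_eq = Σ(K_i·b_i)/b = 403.1 m/day.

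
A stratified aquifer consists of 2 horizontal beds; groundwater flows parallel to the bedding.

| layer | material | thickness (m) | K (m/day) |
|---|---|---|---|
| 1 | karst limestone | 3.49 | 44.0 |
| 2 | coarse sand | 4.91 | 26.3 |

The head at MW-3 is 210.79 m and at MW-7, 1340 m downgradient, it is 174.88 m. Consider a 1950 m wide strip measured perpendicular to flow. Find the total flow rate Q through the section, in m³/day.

14800

Flow is parallel to layering, so each bed carries its own Darcy discharge and the transmissivities add.
Σ(K_i·b_i) = 44.0×3.49 + 26.3×4.91 = 282.7 m²/day.
Hydraulic gradient i = (210.79 − 174.88) / 1340 = 35.91 / 1340 = 0.02680.
Q = Σ(K_i·b_i) · W · i = 282.7 × 1950 × 0.02680 = 14773 m³/day.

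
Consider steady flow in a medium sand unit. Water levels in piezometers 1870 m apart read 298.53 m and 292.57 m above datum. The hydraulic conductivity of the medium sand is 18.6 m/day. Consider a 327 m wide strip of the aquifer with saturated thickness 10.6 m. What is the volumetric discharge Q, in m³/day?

205

Cross-sectional area A = 327 × 10.6 = 3466 m².
Hydraulic gradient i = (298.53 − 292.57) / 1870 = 5.96 / 1870 = 0.003187.
Darcy's law: Q = K · A · i = 18.60 × 3466 × 0.003187 = 205.5 m³/day.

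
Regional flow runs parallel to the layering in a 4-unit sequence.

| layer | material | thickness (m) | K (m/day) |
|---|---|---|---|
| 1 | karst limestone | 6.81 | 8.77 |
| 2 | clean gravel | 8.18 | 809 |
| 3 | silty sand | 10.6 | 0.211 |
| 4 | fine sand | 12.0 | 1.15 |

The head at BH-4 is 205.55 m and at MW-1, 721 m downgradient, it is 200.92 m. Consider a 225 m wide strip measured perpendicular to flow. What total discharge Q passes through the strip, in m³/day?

Flow is parallel to layering, so each bed carries its own Darcy discharge and the transmissivities add.
Σ(K_i·b_i) = 8.77×6.81 + 809×8.18 + 0.211×10.6 + 1.15×12.0 = 6693 m²/day.
Hydraulic gradient i = (205.55 − 200.92) / 721 = 4.63 / 721 = 0.006422.
Q = Σ(K_i·b_i) · W · i = 6693 × 225 × 0.006422 = 9671 m³/day.

9670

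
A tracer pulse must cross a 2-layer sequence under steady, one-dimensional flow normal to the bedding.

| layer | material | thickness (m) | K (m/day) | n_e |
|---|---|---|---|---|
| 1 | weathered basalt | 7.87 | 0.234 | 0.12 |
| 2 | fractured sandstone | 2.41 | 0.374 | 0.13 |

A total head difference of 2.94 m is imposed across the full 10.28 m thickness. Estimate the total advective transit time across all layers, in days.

With flow normal to the layers, continuity requires the same specific discharge q through every layer.
Σ(b_i/K_i) = 7.87/0.234 + 2.41/0.374 = 40.08 d.
q = Δh / Σ(b_i/K_i) = 2.94 / 40.08 = 0.07336 m/day.
In each layer the seepage velocity is v_i = q/n_i, so the layer transit time is t_i = b_i·n_i / q:
  layer 1 (weathered basalt): t_1 = 7.87 × 0.12 / 0.07336 = 12.87 d
  layer 2 (fractured sandstone): t_2 = 2.41 × 0.13 / 0.07336 = 4.271 d
Total t = Σ t_i = 17.14 days.

17.1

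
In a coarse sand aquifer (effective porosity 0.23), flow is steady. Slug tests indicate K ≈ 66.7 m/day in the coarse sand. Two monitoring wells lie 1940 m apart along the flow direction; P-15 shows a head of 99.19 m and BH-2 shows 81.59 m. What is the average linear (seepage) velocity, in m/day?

Hydraulic gradient i = (99.19 − 81.59) / 1940 = 17.6 / 1940 = 0.009072.
Darcy flux q = K · i = 66.70 × 0.009072 = 0.6051 m/day.
Seepage velocity v = q / n_e = 0.6051 / 0.23 = 2.631 m/day.

2.63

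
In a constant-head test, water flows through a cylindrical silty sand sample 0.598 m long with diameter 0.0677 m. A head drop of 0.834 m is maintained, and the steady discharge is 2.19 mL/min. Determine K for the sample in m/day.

0.628

Cross-sectional area A = π·(d/2)² = π × (0.0677/2)² = 0.003600 m².
Convert discharge: 2.19 mL/min = 3.650e-08 m³/s.
Darcy's law rearranged: K = Q·L / (A·Δh) = 3.650e-08 × 0.598 / (0.003600 × 0.834) = 7.270e-06 m/s = 0.6282 m/day.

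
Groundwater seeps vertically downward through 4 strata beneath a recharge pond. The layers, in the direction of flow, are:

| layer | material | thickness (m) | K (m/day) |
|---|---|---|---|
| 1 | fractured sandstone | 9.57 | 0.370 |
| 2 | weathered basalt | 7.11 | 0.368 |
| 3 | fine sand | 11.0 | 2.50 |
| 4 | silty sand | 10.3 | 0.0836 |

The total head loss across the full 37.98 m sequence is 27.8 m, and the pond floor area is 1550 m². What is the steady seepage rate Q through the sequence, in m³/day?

249

Flow is perpendicular to layering, so the layers act in series and the equivalent K is the thickness-weighted harmonic mean.
Total thickness L = 9.57 + 7.11 + 11.0 + 10.3 = 37.98 m.
Σ(b_i/K_i) = 9.57/0.370 + 7.11/0.368 + 11.0/2.50 + 10.3/0.0836 = 172.8 d.
K_eq = L / Σ(b_i/K_i) = 37.98 / 172.8 = 0.2198 m/day.
Q = K_eq · A · (Δh/L) = 0.2198 × 1550 × (27.8/37.98) = 249.4 m³/day.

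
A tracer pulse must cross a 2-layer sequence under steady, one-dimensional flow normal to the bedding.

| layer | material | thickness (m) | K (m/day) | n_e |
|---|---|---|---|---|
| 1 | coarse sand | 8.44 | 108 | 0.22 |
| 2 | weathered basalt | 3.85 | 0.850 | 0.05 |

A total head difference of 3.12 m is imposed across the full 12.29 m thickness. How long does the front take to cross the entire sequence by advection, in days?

3.03

With flow normal to the layers, continuity requires the same specific discharge q through every layer.
Σ(b_i/K_i) = 8.44/108 + 3.85/0.850 = 4.608 d.
q = Δh / Σ(b_i/K_i) = 3.12 / 4.608 = 0.6771 m/day.
In each layer the seepage velocity is v_i = q/n_i, so the layer transit time is t_i = b_i·n_i / q:
  layer 1 (coarse sand): t_1 = 8.44 × 0.22 / 0.6771 = 2.742 d
  layer 2 (weathered basalt): t_2 = 3.85 × 0.05 / 0.6771 = 0.2843 d
Total t = Σ t_i = 3.026 days.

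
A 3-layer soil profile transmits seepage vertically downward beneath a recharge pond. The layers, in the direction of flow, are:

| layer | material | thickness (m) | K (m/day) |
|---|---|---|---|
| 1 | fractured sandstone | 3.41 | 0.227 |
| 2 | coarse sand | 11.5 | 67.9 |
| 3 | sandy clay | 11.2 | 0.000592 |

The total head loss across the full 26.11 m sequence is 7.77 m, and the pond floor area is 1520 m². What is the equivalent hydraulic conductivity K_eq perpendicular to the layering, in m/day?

0.00138

Flow is perpendicular to layering, so the layers act in series and the equivalent K is the thickness-weighted harmonic mean.
Total thickness L = 3.41 + 11.5 + 11.2 = 26.11 m.
Σ(b_i/K_i) = 3.41/0.227 + 11.5/67.9 + 11.2/0.000592 = 18934 d.
K_eq = L / Σ(b_i/K_i) = 26.11 / 18934 = 0.001379 m/day.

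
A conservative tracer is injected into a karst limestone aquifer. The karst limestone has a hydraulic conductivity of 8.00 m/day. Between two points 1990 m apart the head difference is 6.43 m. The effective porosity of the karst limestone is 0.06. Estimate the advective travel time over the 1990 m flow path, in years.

12.6

Hydraulic gradient i = Δh / L = 6.43 / 1990 = 0.003231.
Darcy flux q = K · i = 8.000 × 0.003231 = 0.02585 m/day.
Seepage velocity v = q / n_e = 0.02585 / 0.06 = 0.4308 m/day.
Travel time t = L / v = 1990 / 0.4308 = 4619 days = 12.65 years.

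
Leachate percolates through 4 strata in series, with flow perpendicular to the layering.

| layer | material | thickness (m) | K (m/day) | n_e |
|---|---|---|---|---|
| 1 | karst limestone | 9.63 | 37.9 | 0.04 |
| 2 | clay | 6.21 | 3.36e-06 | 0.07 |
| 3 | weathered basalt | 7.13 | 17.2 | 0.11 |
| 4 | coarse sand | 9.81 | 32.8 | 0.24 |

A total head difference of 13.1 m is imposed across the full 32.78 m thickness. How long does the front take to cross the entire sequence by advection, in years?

With flow normal to the layers, continuity requires the same specific discharge q through every layer.
Σ(b_i/K_i) = 9.63/37.9 + 6.21/3.36e-06 + 7.13/17.2 + 9.81/32.8 = 1.848e+06 d.
q = Δh / Σ(b_i/K_i) = 13.1 / 1.848e+06 = 7.088e-06 m/day.
In each layer the seepage velocity is v_i = q/n_i, so the layer transit time is t_i = b_i·n_i / q:
  layer 1 (karst limestone): t_1 = 9.63 × 0.04 / 7.088e-06 = 54346 d
  layer 2 (clay): t_2 = 6.21 × 0.07 / 7.088e-06 = 61330 d
  layer 3 (weathered basalt): t_3 = 7.13 × 0.11 / 7.088e-06 = 1.107e+05 d
  layer 4 (coarse sand): t_4 = 9.81 × 0.24 / 7.088e-06 = 3.322e+05 d
Total t = Σ t_i = 5.585e+05 days = 1529 years.

1530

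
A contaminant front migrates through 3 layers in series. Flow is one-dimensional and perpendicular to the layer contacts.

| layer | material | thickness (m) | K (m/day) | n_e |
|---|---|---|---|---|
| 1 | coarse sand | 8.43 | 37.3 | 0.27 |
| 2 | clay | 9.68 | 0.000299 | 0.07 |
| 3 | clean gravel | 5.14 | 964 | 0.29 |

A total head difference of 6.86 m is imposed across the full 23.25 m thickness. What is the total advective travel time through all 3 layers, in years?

57.4

With flow normal to the layers, continuity requires the same specific discharge q through every layer.
Σ(b_i/K_i) = 8.43/37.3 + 9.68/0.000299 + 5.14/964 = 32375 d.
q = Δh / Σ(b_i/K_i) = 6.86 / 32375 = 0.0002119 m/day.
In each layer the seepage velocity is v_i = q/n_i, so the layer transit time is t_i = b_i·n_i / q:
  layer 1 (coarse sand): t_1 = 8.43 × 0.27 / 0.0002119 = 10742 d
  layer 2 (clay): t_2 = 9.68 × 0.07 / 0.0002119 = 3198 d
  layer 3 (clean gravel): t_3 = 5.14 × 0.29 / 0.0002119 = 7035 d
Total t = Σ t_i = 20974 days = 57.42 years.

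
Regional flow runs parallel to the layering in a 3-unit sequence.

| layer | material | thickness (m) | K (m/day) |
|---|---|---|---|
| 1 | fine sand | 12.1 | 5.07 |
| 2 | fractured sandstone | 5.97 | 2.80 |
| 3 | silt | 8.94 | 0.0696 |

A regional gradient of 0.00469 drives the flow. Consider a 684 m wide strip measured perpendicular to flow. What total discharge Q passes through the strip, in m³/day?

252

Flow is parallel to layering, so each bed carries its own Darcy discharge and the transmissivities add.
Σ(K_i·b_i) = 5.07×12.1 + 2.80×5.97 + 0.0696×8.94 = 78.69 m²/day.
Hydraulic gradient i = 0.00469.
Q = Σ(K_i·b_i) · W · i = 78.69 × 684 × 0.004690 = 252.4 m³/day.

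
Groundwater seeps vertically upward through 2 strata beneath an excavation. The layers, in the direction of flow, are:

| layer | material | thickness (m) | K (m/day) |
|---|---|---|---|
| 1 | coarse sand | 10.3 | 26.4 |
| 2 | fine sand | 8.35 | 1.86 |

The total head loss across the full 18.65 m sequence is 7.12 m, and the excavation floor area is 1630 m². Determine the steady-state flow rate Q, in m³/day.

Flow is perpendicular to layering, so the layers act in series and the equivalent K is the thickness-weighted harmonic mean.
Total thickness L = 10.3 + 8.35 = 18.65 m.
Σ(b_i/K_i) = 10.3/26.4 + 8.35/1.86 = 4.879 d.
K_eq = L / Σ(b_i/K_i) = 18.65 / 4.879 = 3.822 m/day.
Q = K_eq · A · (Δh/L) = 3.822 × 1630 × (7.12/18.65) = 2378 m³/day.

2380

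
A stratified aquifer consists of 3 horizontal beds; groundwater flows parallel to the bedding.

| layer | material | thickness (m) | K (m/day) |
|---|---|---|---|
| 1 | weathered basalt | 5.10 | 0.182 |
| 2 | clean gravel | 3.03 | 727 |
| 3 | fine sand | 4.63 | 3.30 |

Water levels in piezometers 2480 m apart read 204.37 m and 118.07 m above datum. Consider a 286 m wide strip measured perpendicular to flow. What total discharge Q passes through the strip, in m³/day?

Flow is parallel to layering, so each bed carries its own Darcy discharge and the transmissivities add.
Σ(K_i·b_i) = 0.182×5.10 + 727×3.03 + 3.30×4.63 = 2219 m²/day.
Hydraulic gradient i = (204.37 − 118.07) / 2480 = 86.3 / 2480 = 0.03480.
Q = Σ(K_i·b_i) · W · i = 2219 × 286 × 0.03480 = 22084 m³/day.

22100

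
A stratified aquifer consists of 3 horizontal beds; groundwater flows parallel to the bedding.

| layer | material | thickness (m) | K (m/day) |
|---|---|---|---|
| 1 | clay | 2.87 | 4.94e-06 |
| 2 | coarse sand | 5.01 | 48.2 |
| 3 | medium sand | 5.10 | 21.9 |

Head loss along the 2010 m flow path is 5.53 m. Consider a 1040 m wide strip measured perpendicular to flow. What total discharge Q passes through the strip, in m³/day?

Flow is parallel to layering, so each bed carries its own Darcy discharge and the transmissivities add.
Σ(K_i·b_i) = 4.94e-06×2.87 + 48.2×5.01 + 21.9×5.10 = 353.2 m²/day.
Hydraulic gradient i = Δh / L = 5.53 / 2010 = 0.002751.
Q = Σ(K_i·b_i) · W · i = 353.2 × 1040 × 0.002751 = 1011 m³/day.

1010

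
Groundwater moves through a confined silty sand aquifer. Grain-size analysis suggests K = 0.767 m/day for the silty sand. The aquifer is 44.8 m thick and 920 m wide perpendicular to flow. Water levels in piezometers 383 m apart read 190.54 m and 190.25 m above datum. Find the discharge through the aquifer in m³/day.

Cross-sectional area A = 920 × 44.8 = 41216 m².
Hydraulic gradient i = (190.54 − 190.25) / 383 = 0.29 / 383 = 0.0007572.
Darcy's law: Q = K · A · i = 0.7670 × 41216 × 0.0007572 = 23.94 m³/day.

23.9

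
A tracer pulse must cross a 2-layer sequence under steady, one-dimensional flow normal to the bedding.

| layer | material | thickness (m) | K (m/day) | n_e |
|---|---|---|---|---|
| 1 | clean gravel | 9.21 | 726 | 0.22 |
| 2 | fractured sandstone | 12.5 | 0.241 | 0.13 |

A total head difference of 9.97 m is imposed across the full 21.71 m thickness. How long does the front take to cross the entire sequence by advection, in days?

19.0

With flow normal to the layers, continuity requires the same specific discharge q through every layer.
Σ(b_i/K_i) = 9.21/726 + 12.5/0.241 = 51.88 d.
q = Δh / Σ(b_i/K_i) = 9.97 / 51.88 = 0.1922 m/day.
In each layer the seepage velocity is v_i = q/n_i, so the layer transit time is t_i = b_i·n_i / q:
  layer 1 (clean gravel): t_1 = 9.21 × 0.22 / 0.1922 = 10.54 d
  layer 2 (fractured sandstone): t_2 = 12.5 × 0.13 / 0.1922 = 8.456 d
Total t = Σ t_i = 19.00 days.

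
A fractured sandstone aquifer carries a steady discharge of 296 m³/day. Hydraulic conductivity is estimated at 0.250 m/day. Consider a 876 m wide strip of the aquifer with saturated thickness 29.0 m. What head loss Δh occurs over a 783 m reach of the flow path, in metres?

Cross-sectional area A = 876 × 29.0 = 25404 m².
From Q = K·A·i, i = Q / (K·A) = 296 / (0.2500 × 25404) = 0.04661.
Head loss Δh = i · L = 0.04661 × 783 = 36.49 m.

36.5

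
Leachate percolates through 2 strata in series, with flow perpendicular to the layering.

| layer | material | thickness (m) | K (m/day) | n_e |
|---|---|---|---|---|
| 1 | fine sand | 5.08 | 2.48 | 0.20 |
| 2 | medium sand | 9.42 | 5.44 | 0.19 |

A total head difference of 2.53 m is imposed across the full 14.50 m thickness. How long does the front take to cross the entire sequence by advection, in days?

4.19

With flow normal to the layers, continuity requires the same specific discharge q through every layer.
Σ(b_i/K_i) = 5.08/2.48 + 9.42/5.44 = 3.780 d.
q = Δh / Σ(b_i/K_i) = 2.53 / 3.780 = 0.6693 m/day.
In each layer the seepage velocity is v_i = q/n_i, so the layer transit time is t_i = b_i·n_i / q:
  layer 1 (fine sand): t_1 = 5.08 × 0.20 / 0.6693 = 1.518 d
  layer 2 (medium sand): t_2 = 9.42 × 0.19 / 0.6693 = 2.674 d
Total t = Σ t_i = 4.192 days.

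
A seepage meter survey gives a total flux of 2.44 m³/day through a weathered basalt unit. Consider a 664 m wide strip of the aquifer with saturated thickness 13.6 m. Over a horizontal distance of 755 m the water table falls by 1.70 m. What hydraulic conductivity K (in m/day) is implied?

Cross-sectional area A = 664 × 13.6 = 9030 m².
Hydraulic gradient i = Δh / L = 1.70 / 755 = 0.002252.
From Q = K·A·i, K = Q / (A·i) = 2.44 / (9030 × 0.002252) = 0.1200 m/day.

0.120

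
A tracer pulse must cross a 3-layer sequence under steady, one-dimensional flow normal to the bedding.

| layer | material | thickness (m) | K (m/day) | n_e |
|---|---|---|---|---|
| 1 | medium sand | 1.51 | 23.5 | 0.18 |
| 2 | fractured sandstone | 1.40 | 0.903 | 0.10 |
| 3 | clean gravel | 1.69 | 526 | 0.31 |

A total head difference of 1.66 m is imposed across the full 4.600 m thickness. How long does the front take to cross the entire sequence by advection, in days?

With flow normal to the layers, continuity requires the same specific discharge q through every layer.
Σ(b_i/K_i) = 1.51/23.5 + 1.40/0.903 + 1.69/526 = 1.618 d.
q = Δh / Σ(b_i/K_i) = 1.66 / 1.618 = 1.026 m/day.
In each layer the seepage velocity is v_i = q/n_i, so the layer transit time is t_i = b_i·n_i / q:
  layer 1 (medium sand): t_1 = 1.51 × 0.18 / 1.026 = 0.2649 d
  layer 2 (fractured sandstone): t_2 = 1.40 × 0.10 / 1.026 = 0.1364 d
  layer 3 (clean gravel): t_3 = 1.69 × 0.31 / 1.026 = 0.5106 d
Total t = Σ t_i = 0.9119 days.

0.912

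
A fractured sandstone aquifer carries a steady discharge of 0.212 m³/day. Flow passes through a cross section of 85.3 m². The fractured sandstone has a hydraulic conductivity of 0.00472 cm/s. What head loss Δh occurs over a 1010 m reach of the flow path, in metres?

Convert K: 0.00472 cm/s × 864 = 4.078 m/day.
From Q = K·A·i, i = Q / (K·A) = 0.212 / (4.078 × 85.30) = 0.0006094.
Head loss Δh = i · L = 0.0006094 × 1010 = 0.6155 m.

0.616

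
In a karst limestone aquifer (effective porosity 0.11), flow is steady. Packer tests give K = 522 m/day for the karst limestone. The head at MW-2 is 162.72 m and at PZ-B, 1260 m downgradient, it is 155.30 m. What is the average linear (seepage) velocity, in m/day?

Hydraulic gradient i = (162.72 − 155.30) / 1260 = 7.42 / 1260 = 0.005889.
Darcy flux q = K · i = 522.0 × 0.005889 = 3.074 m/day.
Seepage velocity v = q / n_e = 3.074 / 0.11 = 27.95 m/day.

27.9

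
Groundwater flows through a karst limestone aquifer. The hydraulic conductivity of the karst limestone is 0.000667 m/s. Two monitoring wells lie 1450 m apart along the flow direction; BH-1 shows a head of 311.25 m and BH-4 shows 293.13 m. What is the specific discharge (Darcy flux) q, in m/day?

Convert K: 0.000667 m/s × 86400 = 57.63 m/day.
Hydraulic gradient i = (311.25 − 293.13) / 1450 = 18.12 / 1450 = 0.01250.
Specific discharge q = K · i = 57.63 × 0.01250 = 0.7202 m/day.

0.720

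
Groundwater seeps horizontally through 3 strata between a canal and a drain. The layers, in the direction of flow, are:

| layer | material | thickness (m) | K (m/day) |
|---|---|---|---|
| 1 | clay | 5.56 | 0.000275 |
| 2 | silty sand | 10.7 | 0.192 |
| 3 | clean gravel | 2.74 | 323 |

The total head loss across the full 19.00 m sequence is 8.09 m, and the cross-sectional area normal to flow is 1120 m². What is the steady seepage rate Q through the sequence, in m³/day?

0.447

Flow is perpendicular to layering, so the layers act in series and the equivalent K is the thickness-weighted harmonic mean.
Total thickness L = 5.56 + 10.7 + 2.74 = 19.00 m.
Σ(b_i/K_i) = 5.56/0.000275 + 10.7/0.192 + 2.74/323 = 20274 d.
K_eq = L / Σ(b_i/K_i) = 19.00 / 20274 = 0.0009372 m/day.
Q = K_eq · A · (Δh/L) = 0.0009372 × 1120 × (8.09/19.00) = 0.4469 m³/day.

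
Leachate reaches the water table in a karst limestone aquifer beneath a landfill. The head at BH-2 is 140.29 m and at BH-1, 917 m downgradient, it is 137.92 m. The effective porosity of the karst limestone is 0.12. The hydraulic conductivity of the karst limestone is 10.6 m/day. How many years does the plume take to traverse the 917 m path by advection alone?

11.0

Hydraulic gradient i = (140.29 − 137.92) / 917 = 2.37 / 917 = 0.002585.
Darcy flux q = K · i = 10.60 × 0.002585 = 0.02740 m/day.
Seepage velocity v = q / n_e = 0.02740 / 0.12 = 0.2283 m/day.
Travel time t = L / v = 917 / 0.2283 = 4017 days = 11.00 years.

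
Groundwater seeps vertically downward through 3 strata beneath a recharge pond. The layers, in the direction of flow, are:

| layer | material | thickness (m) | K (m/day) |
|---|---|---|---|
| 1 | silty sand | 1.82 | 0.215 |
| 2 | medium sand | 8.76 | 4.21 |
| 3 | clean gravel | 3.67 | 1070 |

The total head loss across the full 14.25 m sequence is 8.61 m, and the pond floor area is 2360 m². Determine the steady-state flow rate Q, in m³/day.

1930

Flow is perpendicular to layering, so the layers act in series and the equivalent K is the thickness-weighted harmonic mean.
Total thickness L = 1.82 + 8.76 + 3.67 = 14.25 m.
Σ(b_i/K_i) = 1.82/0.215 + 8.76/4.21 + 3.67/1070 = 10.55 d.
K_eq = L / Σ(b_i/K_i) = 14.25 / 10.55 = 1.351 m/day.
Q = K_eq · A · (Δh/L) = 1.351 × 2360 × (8.61/14.25) = 1926 m³/day.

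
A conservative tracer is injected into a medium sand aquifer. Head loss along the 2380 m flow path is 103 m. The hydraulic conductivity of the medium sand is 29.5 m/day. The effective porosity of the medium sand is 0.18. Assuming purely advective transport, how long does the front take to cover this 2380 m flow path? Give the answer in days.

336

Hydraulic gradient i = Δh / L = 103 / 2380 = 0.04328.
Darcy flux q = K · i = 29.50 × 0.04328 = 1.277 m/day.
Seepage velocity v = q / n_e = 1.277 / 0.18 = 7.093 m/day.
Travel time t = L / v = 2380 / 7.093 = 335.6 days.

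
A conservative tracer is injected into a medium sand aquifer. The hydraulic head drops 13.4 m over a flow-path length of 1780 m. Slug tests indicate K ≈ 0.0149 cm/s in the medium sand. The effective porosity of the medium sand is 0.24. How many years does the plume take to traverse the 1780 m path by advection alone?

12.1

Convert K: 0.0149 cm/s × 864 = 12.87 m/day.
Hydraulic gradient i = Δh / L = 13.4 / 1780 = 0.007528.
Darcy flux q = K · i = 12.87 × 0.007528 = 0.09691 m/day.
Seepage velocity v = q / n_e = 0.09691 / 0.24 = 0.4038 m/day.
Travel time t = L / v = 1780 / 0.4038 = 4408 days = 12.07 years.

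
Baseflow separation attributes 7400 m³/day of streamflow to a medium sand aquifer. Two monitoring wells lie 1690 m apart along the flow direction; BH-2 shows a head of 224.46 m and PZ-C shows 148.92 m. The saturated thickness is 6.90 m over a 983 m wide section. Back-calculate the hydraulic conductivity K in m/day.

24.4

Cross-sectional area A = 983 × 6.90 = 6783 m².
Hydraulic gradient i = (224.46 − 148.92) / 1690 = 75.54 / 1690 = 0.04470.
From Q = K·A·i, K = Q / (A·i) = 7400 / (6783 × 0.04470) = 24.41 m/day.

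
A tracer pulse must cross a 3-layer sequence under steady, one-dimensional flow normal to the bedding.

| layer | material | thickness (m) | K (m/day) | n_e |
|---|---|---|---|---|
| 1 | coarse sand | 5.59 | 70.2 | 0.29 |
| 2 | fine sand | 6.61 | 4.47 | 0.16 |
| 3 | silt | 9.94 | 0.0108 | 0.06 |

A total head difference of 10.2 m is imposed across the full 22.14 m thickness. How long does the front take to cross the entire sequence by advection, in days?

With flow normal to the layers, continuity requires the same specific discharge q through every layer.
Σ(b_i/K_i) = 5.59/70.2 + 6.61/4.47 + 9.94/0.0108 = 921.9 d.
q = Δh / Σ(b_i/K_i) = 10.2 / 921.9 = 0.01106 m/day.
In each layer the seepage velocity is v_i = q/n_i, so the layer transit time is t_i = b_i·n_i / q:
  layer 1 (coarse sand): t_1 = 5.59 × 0.29 / 0.01106 = 146.5 d
  layer 2 (fine sand): t_2 = 6.61 × 0.16 / 0.01106 = 95.59 d
  layer 3 (silt): t_3 = 9.94 × 0.06 / 0.01106 = 53.91 d
Total t = Σ t_i = 296.0 days.

296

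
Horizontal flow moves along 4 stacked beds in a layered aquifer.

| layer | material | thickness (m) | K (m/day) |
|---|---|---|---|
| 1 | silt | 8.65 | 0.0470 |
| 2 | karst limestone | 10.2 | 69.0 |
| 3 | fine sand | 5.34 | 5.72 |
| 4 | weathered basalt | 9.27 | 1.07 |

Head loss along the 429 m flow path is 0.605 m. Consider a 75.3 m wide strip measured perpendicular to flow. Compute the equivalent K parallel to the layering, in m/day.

22.3

Flow is parallel to layering, so each bed carries its own Darcy discharge and the transmissivities add.
Σ(K_i·b_i) = 0.0470×8.65 + 69.0×10.2 + 5.72×5.34 + 1.07×9.27 = 744.7 m²/day.
Total thickness b = 33.46 m, so K_eq = Σ(K_i·b_i)/b = 22.26 m/day.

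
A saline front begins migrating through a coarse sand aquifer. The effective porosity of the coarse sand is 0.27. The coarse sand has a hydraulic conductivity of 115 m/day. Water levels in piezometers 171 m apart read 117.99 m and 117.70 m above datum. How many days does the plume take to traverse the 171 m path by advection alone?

Hydraulic gradient i = (117.99 − 117.70) / 171 = 0.29 / 171 = 0.001696.
Darcy flux q = K · i = 115.0 × 0.001696 = 0.1950 m/day.
Seepage velocity v = q / n_e = 0.1950 / 0.27 = 0.7223 m/day.
Travel time t = L / v = 171 / 0.7223 = 236.7 days.

237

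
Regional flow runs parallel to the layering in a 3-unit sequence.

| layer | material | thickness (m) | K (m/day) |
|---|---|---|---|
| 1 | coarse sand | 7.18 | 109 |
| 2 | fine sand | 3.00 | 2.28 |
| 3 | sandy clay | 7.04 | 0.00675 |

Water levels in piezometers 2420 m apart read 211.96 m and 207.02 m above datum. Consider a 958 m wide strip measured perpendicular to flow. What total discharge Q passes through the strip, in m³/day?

1540

Flow is parallel to layering, so each bed carries its own Darcy discharge and the transmissivities add.
Σ(K_i·b_i) = 109×7.18 + 2.28×3.00 + 0.00675×7.04 = 789.5 m²/day.
Hydraulic gradient i = (211.96 − 207.02) / 2420 = 4.94 / 2420 = 0.002041.
Q = Σ(K_i·b_i) · W · i = 789.5 × 958 × 0.002041 = 1544 m³/day.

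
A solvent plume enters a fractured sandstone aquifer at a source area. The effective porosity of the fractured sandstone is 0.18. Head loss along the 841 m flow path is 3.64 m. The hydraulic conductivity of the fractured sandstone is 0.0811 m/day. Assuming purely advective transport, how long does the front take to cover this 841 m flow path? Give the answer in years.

Hydraulic gradient i = Δh / L = 3.64 / 841 = 0.004328.
Darcy flux q = K · i = 0.08110 × 0.004328 = 0.0003510 m/day.
Seepage velocity v = q / n_e = 0.0003510 / 0.18 = 0.001950 m/day.
Travel time t = L / v = 841 / 0.001950 = 4.313e+05 days = 1181 years.

1180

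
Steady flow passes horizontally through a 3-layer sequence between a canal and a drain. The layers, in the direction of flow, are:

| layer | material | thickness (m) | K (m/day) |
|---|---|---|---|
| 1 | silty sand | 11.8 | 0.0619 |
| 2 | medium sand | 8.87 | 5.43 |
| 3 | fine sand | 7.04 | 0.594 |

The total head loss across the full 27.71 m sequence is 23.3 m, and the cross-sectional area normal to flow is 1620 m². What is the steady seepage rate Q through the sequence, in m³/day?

Flow is perpendicular to layering, so the layers act in series and the equivalent K is the thickness-weighted harmonic mean.
Total thickness L = 11.8 + 8.87 + 7.04 = 27.71 m.
Σ(b_i/K_i) = 11.8/0.0619 + 8.87/5.43 + 7.04/0.594 = 204.1 d.
K_eq = L / Σ(b_i/K_i) = 27.71 / 204.1 = 0.1358 m/day.
Q = K_eq · A · (Δh/L) = 0.1358 × 1620 × (23.3/27.71) = 184.9 m³/day.

185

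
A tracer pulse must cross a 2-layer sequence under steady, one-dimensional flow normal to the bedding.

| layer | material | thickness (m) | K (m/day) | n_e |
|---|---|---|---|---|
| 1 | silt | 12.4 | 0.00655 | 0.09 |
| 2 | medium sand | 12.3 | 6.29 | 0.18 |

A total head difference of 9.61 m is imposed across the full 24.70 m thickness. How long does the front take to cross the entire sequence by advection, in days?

657

With flow normal to the layers, continuity requires the same specific discharge q through every layer.
Σ(b_i/K_i) = 12.4/0.00655 + 12.3/6.29 = 1895 d.
q = Δh / Σ(b_i/K_i) = 9.61 / 1895 = 0.005071 m/day.
In each layer the seepage velocity is v_i = q/n_i, so the layer transit time is t_i = b_i·n_i / q:
  layer 1 (silt): t_1 = 12.4 × 0.09 / 0.005071 = 220.1 d
  layer 2 (medium sand): t_2 = 12.3 × 0.18 / 0.005071 = 436.6 d
Total t = Σ t_i = 656.7 days.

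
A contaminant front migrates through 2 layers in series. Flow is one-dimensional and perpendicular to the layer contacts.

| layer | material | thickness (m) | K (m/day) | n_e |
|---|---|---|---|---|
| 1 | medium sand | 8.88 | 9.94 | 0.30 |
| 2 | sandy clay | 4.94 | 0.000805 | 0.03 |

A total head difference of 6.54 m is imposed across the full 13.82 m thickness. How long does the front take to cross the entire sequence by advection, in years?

With flow normal to the layers, continuity requires the same specific discharge q through every layer.
Σ(b_i/K_i) = 8.88/9.94 + 4.94/0.000805 = 6138 d.
q = Δh / Σ(b_i/K_i) = 6.54 / 6138 = 0.001066 m/day.
In each layer the seepage velocity is v_i = q/n_i, so the layer transit time is t_i = b_i·n_i / q:
  layer 1 (medium sand): t_1 = 8.88 × 0.30 / 0.001066 = 2500 d
  layer 2 (sandy clay): t_2 = 4.94 × 0.03 / 0.001066 = 139.1 d
Total t = Σ t_i = 2639 days = 7.226 years.

7.23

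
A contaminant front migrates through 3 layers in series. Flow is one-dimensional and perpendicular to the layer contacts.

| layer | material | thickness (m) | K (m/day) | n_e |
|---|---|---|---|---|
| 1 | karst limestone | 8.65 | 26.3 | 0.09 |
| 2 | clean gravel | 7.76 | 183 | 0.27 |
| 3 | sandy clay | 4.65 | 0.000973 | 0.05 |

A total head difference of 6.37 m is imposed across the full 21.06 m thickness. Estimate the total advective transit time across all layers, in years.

6.38

With flow normal to the layers, continuity requires the same specific discharge q through every layer.
Σ(b_i/K_i) = 8.65/26.3 + 7.76/183 + 4.65/0.000973 = 4779 d.
q = Δh / Σ(b_i/K_i) = 6.37 / 4779 = 0.001333 m/day.
In each layer the seepage velocity is v_i = q/n_i, so the layer transit time is t_i = b_i·n_i / q:
  layer 1 (karst limestone): t_1 = 8.65 × 0.09 / 0.001333 = 584.1 d
  layer 2 (clean gravel): t_2 = 7.76 × 0.27 / 0.001333 = 1572 d
  layer 3 (sandy clay): t_3 = 4.65 × 0.05 / 0.001333 = 174.4 d
Total t = Σ t_i = 2331 days = 6.381 years.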